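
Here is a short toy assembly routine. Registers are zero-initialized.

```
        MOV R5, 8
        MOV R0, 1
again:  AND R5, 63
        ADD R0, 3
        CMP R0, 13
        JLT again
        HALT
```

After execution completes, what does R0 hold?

13

R5=8
R0=1
R5=8&63=8
R0=1+3=4
CMP R0, 13  (cmp 4,13)
JLT again: taken
R5=8&63=8
R0=4+3=7
CMP R0, 13  (cmp 7,13)
JLT again: taken
R5=8&63=8
R0=7+3=10
CMP R0, 13  (cmp 10,13)
JLT again: taken
R5=8&63=8
R0=10+3=13
CMP R0, 13  (cmp 13,13)
JLT again: not taken
halt.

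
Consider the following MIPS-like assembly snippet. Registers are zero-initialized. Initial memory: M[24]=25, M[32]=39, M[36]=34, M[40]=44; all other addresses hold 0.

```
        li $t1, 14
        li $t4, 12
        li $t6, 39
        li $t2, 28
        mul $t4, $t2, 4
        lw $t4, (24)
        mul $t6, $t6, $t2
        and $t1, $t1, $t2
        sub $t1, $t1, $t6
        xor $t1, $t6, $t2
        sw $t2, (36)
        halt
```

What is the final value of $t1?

li $t1, 14 → $t1=14
li $t4, 12 → $t4=12
li $t6, 39 → $t6=39
li $t2, 28 → $t2=28
mul $t4, $t2, 4 → $t4=28*4=112
lw $t4, (24) → $t4=M[24]=25
mul $t6, $t6, $t2 → $t6=39*28=1092
and $t1, $t1, $t2 → $t1=14&28=12
sub $t1, $t1, $t6 → $t1=12-1092=-1080
xor $t1, $t6, $t2 → $t1=1092^28=1112
sw $t2, (36) → M[36]=28
halt.

1112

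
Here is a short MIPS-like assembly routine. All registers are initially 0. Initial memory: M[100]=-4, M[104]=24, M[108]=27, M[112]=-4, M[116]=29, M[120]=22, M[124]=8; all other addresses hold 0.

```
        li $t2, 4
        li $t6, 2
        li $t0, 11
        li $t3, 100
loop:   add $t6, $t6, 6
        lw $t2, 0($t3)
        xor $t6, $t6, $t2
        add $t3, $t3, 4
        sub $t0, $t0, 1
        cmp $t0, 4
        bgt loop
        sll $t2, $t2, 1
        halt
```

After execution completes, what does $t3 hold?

after li $t2, 4: $t2=4
after li $t6, 2: $t6=2
after li $t0, 11: $t0=11
after li $t3, 100: $t3=100
after add $t6, $t6, 6: $t6=2+6=8
after lw $t2, 0($t3): $t2=M[100]=-4
after xor $t6, $t6, $t2: $t6=8^(-4)=-12
after add $t3, $t3, 4: $t3=100+4=104
after sub $t0, $t0, 1: $t0=11-1=10
cmp $t0, 4  (cmp 10,4)
bgt loop: taken
after add $t6, $t6, 6: $t6=(-12)+6=-6
after lw $t2, 0($t3): $t2=M[104]=24
after xor $t6, $t6, $t2: $t6=(-6)^24=-30
after add $t3, $t3, 4: $t3=104+4=108
after sub $t0, $t0, 1: $t0=10-1=9
cmp $t0, 4  (cmp 9,4)
bgt loop: taken
after add $t6, $t6, 6: $t6=(-30)+6=-24
after lw $t2, 0($t3): $t2=M[108]=27
after xor $t6, $t6, $t2: $t6=(-24)^27=-13
after add $t3, $t3, 4: $t3=108+4=112
after sub $t0, $t0, 1: $t0=9-1=8
cmp $t0, 4  (cmp 8,4)
bgt loop: taken
after add $t6, $t6, 6: $t6=(-13)+6=-7
after lw $t2, 0($t3): $t2=M[112]=-4
after xor $t6, $t6, $t2: $t6=(-7)^(-4)=5
after add $t3, $t3, 4: $t3=112+4=116
after sub $t0, $t0, 1: $t0=8-1=7
cmp $t0, 4  (cmp 7,4)
bgt loop: taken
after add $t6, $t6, 6: $t6=5+6=11
after lw $t2, 0($t3): $t2=M[116]=29
after xor $t6, $t6, $t2: $t6=11^29=22
after add $t3, $t3, 4: $t3=116+4=120
after sub $t0, $t0, 1: $t0=7-1=6
cmp $t0, 4  (cmp 6,4)
bgt loop: taken
after add $t6, $t6, 6: $t6=22+6=28
after lw $t2, 0($t3): $t2=M[120]=22
after xor $t6, $t6, $t2: $t6=28^22=10
after add $t3, $t3, 4: $t3=120+4=124
after sub $t0, $t0, 1: $t0=6-1=5
cmp $t0, 4  (cmp 5,4)
bgt loop: taken
after add $t6, $t6, 6: $t6=10+6=16
after lw $t2, 0($t3): $t2=M[124]=8
after xor $t6, $t6, $t2: $t6=16^8=24
after add $t3, $t3, 4: $t3=124+4=128
after sub $t0, $t0, 1: $t0=5-1=4
cmp $t0, 4  (cmp 4,4)
bgt loop: not taken
after sll $t2, $t2, 1: $t2=8<<1=16
halt.

128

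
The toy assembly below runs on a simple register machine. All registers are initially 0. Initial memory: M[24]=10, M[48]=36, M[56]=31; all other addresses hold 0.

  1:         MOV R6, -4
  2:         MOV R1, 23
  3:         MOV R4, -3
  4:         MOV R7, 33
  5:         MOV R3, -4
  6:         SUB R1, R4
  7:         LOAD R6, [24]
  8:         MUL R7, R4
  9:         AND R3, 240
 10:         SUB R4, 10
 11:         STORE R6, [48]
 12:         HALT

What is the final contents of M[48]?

R6=-4
R1=23
R4=-3
R7=33
R3=-4
R1=23-(-3)=26
R6=M[24]=10
R7=33*(-3)=-99
R3=(-4)&240=240
R4=(-3)-10=-13
STORE R6, [48] → M[48]=10
halt.

10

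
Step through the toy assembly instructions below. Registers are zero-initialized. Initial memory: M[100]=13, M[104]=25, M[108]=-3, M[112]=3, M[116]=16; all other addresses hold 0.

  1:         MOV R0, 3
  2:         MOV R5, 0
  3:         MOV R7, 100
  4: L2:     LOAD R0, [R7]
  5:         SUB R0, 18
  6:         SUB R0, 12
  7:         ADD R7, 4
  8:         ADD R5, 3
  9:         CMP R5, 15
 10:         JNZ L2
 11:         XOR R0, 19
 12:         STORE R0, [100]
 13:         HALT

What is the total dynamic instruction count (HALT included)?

41

R0=3
R5=0
R7=100
R0=M[100]=13
R0=13-18=-5
R0=(-5)-12=-17
R7=100+4=104
R5=0+3=3
CMP R5, 15  (cmp 3,15)
JNZ L2: taken
R0=M[104]=25
R0=25-18=7
R0=7-12=-5
R7=104+4=108
R5=3+3=6
CMP R5, 15  (cmp 6,15)
JNZ L2: taken
R0=M[108]=-3
R0=(-3)-18=-21
R0=(-21)-12=-33
R7=108+4=112
R5=6+3=9
CMP R5, 15  (cmp 9,15)
JNZ L2: taken
R0=M[112]=3
R0=3-18=-15
R0=(-15)-12=-27
R7=112+4=116
R5=9+3=12
CMP R5, 15  (cmp 12,15)
JNZ L2: taken
R0=M[116]=16
R0=16-18=-2
R0=(-2)-12=-14
R7=116+4=120
R5=12+3=15
CMP R5, 15  (cmp 15,15)
JNZ L2: not taken
R0=(-14)^19=-31
STORE R0, [100] → M[100]=-31
halt.
Total executed instructions: 41.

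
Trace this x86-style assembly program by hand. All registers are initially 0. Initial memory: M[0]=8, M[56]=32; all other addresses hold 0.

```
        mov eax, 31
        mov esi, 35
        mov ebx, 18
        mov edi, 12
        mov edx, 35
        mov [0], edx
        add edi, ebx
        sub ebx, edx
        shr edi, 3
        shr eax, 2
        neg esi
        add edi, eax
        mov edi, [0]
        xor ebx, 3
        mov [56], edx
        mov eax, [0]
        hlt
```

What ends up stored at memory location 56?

35

after mov eax, 31: eax=31
after mov esi, 35: esi=35
after mov ebx, 18: ebx=18
after mov edi, 12: edi=12
after mov edx, 35: edx=35
mov [0], edx → M[0]=35
after add edi, ebx: edi=12+18=30
after sub ebx, edx: ebx=18-35=-17
after shr edi, 3: edi=30>>3=3
after shr eax, 2: eax=31>>2=7
after neg esi: esi=-(35)=-35
after add edi, eax: edi=3+7=10
after mov edi, [0]: edi=M[0]=35
after xor ebx, 3: ebx=(-17)^3=-20
mov [56], edx → M[56]=35
after mov eax, [0]: eax=M[0]=35
halt.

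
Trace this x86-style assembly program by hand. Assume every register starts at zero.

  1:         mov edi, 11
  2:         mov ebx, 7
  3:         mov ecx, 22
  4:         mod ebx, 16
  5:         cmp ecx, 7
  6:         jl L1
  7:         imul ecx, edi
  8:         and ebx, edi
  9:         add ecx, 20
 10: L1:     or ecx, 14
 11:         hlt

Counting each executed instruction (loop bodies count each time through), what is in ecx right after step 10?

270

after mov edi, 11: edi=11
after mov ebx, 7: ebx=7
after mov ecx, 22: ecx=22
after mod ebx, 16: ebx=7%16=7
cmp ecx, 7  (cmp 22,7)
jl L1: not taken
after imul ecx, edi: ecx=22*11=242
after and ebx, edi: ebx=7&11=3
after add ecx, 20: ecx=242+20=262
after or ecx, 14: ecx=262|14=270
After step 10: ecx = 270.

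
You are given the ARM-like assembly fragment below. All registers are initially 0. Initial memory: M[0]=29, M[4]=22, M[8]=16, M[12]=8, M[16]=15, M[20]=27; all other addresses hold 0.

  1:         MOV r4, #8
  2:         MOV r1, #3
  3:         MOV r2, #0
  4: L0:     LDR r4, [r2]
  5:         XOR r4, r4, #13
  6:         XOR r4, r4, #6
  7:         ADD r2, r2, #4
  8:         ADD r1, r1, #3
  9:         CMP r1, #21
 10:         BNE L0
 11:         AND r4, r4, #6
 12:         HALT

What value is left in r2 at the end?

r4=8
r1=3
r2=0
r4=M[0]=29
r4=29^13=16
r4=16^6=22
r2=0+4=4
r1=3+3=6
CMP r1, #21  (cmp 6,21)
BNE L0: taken
r4=M[4]=22
r4=22^13=27
r4=27^6=29
r2=4+4=8
r1=6+3=9
CMP r1, #21  (cmp 9,21)
BNE L0: taken
r4=M[8]=16
r4=16^13=29
r4=29^6=27
r2=8+4=12
r1=9+3=12
CMP r1, #21  (cmp 12,21)
BNE L0: taken
r4=M[12]=8
r4=8^13=5
r4=5^6=3
r2=12+4=16
r1=12+3=15
CMP r1, #21  (cmp 15,21)
BNE L0: taken
r4=M[16]=15
r4=15^13=2
r4=2^6=4
r2=16+4=20
r1=15+3=18
CMP r1, #21  (cmp 18,21)
BNE L0: taken
r4=M[20]=27
r4=27^13=22
r4=22^6=16
r2=20+4=24
r1=18+3=21
CMP r1, #21  (cmp 21,21)
BNE L0: not taken
r4=16&6=0
halt.

24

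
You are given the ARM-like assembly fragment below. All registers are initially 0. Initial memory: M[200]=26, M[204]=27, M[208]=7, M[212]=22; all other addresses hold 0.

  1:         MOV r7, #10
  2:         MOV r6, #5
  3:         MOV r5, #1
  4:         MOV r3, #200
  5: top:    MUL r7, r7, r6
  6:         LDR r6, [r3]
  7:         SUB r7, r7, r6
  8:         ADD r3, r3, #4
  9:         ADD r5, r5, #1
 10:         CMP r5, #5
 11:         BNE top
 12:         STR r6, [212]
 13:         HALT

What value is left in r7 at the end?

112762

MOV r7, #10 → r7=10
MOV r6, #5 → r6=5
MOV r5, #1 → r5=1
MOV r3, #200 → r3=200
MUL r7, r7, r6 → r7=10*5=50
LDR r6, [r3] → r6=M[200]=26
SUB r7, r7, r6 → r7=50-26=24
ADD r3, r3, #4 → r3=200+4=204
ADD r5, r5, #1 → r5=1+1=2
CMP r5, #5  (cmp 2,5)
BNE top: taken
MUL r7, r7, r6 → r7=24*26=624
LDR r6, [r3] → r6=M[204]=27
SUB r7, r7, r6 → r7=624-27=597
ADD r3, r3, #4 → r3=204+4=208
ADD r5, r5, #1 → r5=2+1=3
CMP r5, #5  (cmp 3,5)
BNE top: taken
MUL r7, r7, r6 → r7=597*27=16119
LDR r6, [r3] → r6=M[208]=7
SUB r7, r7, r6 → r7=16119-7=16112
ADD r3, r3, #4 → r3=208+4=212
ADD r5, r5, #1 → r5=3+1=4
CMP r5, #5  (cmp 4,5)
BNE top: taken
MUL r7, r7, r6 → r7=16112*7=112784
LDR r6, [r3] → r6=M[212]=22
SUB r7, r7, r6 → r7=112784-22=112762
ADD r3, r3, #4 → r3=212+4=216
ADD r5, r5, #1 → r5=4+1=5
CMP r5, #5  (cmp 5,5)
BNE top: not taken
STR r6, [212] → M[212]=22
halt.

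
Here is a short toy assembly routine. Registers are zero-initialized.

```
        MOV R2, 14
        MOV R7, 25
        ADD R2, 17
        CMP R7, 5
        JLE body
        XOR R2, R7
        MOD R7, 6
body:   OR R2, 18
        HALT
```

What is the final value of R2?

22

MOV R2, 14 → R2=14
MOV R7, 25 → R7=25
ADD R2, 17 → R2=14+17=31
CMP R7, 5  (cmp 25,5)
JLE body: not taken
XOR R2, R7 → R2=31^25=6
MOD R7, 6 → R7=25%6=1
OR R2, 18 → R2=6|18=22
halt.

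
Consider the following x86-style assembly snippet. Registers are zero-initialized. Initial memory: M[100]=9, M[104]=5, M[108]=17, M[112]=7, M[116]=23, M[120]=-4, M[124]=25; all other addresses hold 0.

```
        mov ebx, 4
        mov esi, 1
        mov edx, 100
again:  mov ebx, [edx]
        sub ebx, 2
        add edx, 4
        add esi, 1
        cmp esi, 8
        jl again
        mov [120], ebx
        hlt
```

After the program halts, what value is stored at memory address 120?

mov ebx, 4 → ebx=4
mov esi, 1 → esi=1
mov edx, 100 → edx=100
mov ebx, [edx] → ebx=M[100]=9
sub ebx, 2 → ebx=9-2=7
add edx, 4 → edx=100+4=104
add esi, 1 → esi=1+1=2
cmp esi, 8  (cmp 2,8)
jl again: taken
mov ebx, [edx] → ebx=M[104]=5
sub ebx, 2 → ebx=5-2=3
add edx, 4 → edx=104+4=108
add esi, 1 → esi=2+1=3
cmp esi, 8  (cmp 3,8)
jl again: taken
mov ebx, [edx] → ebx=M[108]=17
sub ebx, 2 → ebx=17-2=15
add edx, 4 → edx=108+4=112
add esi, 1 → esi=3+1=4
cmp esi, 8  (cmp 4,8)
jl again: taken
mov ebx, [edx] → ebx=M[112]=7
sub ebx, 2 → ebx=7-2=5
add edx, 4 → edx=112+4=116
add esi, 1 → esi=4+1=5
cmp esi, 8  (cmp 5,8)
jl again: taken
mov ebx, [edx] → ebx=M[116]=23
sub ebx, 2 → ebx=23-2=21
add edx, 4 → edx=116+4=120
add esi, 1 → esi=5+1=6
cmp esi, 8  (cmp 6,8)
jl again: taken
mov ebx, [edx] → ebx=M[120]=-4
sub ebx, 2 → ebx=(-4)-2=-6
add edx, 4 → edx=120+4=124
add esi, 1 → esi=6+1=7
cmp esi, 8  (cmp 7,8)
jl again: taken
mov ebx, [edx] → ebx=M[124]=25
sub ebx, 2 → ebx=25-2=23
add edx, 4 → edx=124+4=128
add esi, 1 → esi=7+1=8
cmp esi, 8  (cmp 8,8)
jl again: not taken
mov [120], ebx → M[120]=23
halt.

23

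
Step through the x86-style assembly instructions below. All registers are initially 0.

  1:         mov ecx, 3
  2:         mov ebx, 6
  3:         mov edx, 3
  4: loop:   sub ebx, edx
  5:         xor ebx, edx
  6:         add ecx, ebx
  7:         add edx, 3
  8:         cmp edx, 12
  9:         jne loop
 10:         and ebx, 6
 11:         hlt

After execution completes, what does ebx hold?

2

mov ecx, 3 → ecx=3
mov ebx, 6 → ebx=6
mov edx, 3 → edx=3
sub ebx, edx → ebx=6-3=3
xor ebx, edx → ebx=3^3=0
add ecx, ebx → ecx=3+0=3
add edx, 3 → edx=3+3=6
cmp edx, 12  (cmp 6,12)
jne loop: taken
sub ebx, edx → ebx=0-6=-6
xor ebx, edx → ebx=(-6)^6=-4
add ecx, ebx → ecx=3+(-4)=-1
add edx, 3 → edx=6+3=9
cmp edx, 12  (cmp 9,12)
jne loop: taken
sub ebx, edx → ebx=(-4)-9=-13
xor ebx, edx → ebx=(-13)^9=-6
add ecx, ebx → ecx=(-1)+(-6)=-7
add edx, 3 → edx=9+3=12
cmp edx, 12  (cmp 12,12)
jne loop: not taken
and ebx, 6 → ebx=(-6)&6=2
halt.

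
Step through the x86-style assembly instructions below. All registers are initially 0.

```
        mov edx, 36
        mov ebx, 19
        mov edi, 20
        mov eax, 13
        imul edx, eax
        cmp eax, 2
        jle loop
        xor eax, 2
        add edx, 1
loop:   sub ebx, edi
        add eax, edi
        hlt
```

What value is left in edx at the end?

469

mov edx, 36 → edx=36
mov ebx, 19 → ebx=19
mov edi, 20 → edi=20
mov eax, 13 → eax=13
imul edx, eax → edx=36*13=468
cmp eax, 2  (cmp 13,2)
jle loop: not taken
xor eax, 2 → eax=13^2=15
add edx, 1 → edx=468+1=469
sub ebx, edi → ebx=19-20=-1
add eax, edi → eax=15+20=35
halt.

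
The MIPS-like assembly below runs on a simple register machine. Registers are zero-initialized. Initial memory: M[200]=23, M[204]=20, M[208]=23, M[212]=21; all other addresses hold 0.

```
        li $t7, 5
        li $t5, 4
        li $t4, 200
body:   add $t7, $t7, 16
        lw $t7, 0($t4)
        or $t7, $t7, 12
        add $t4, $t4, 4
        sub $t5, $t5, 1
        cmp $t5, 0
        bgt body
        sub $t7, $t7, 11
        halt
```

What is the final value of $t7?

18

li $t7, 5 → $t7=5
li $t5, 4 → $t5=4
li $t4, 200 → $t4=200
add $t7, $t7, 16 → $t7=5+16=21
lw $t7, 0($t4) → $t7=M[200]=23
or $t7, $t7, 12 → $t7=23|12=31
add $t4, $t4, 4 → $t4=200+4=204
sub $t5, $t5, 1 → $t5=4-1=3
cmp $t5, 0  (cmp 3,0)
bgt body: taken
add $t7, $t7, 16 → $t7=31+16=47
lw $t7, 0($t4) → $t7=M[204]=20
or $t7, $t7, 12 → $t7=20|12=28
add $t4, $t4, 4 → $t4=204+4=208
sub $t5, $t5, 1 → $t5=3-1=2
cmp $t5, 0  (cmp 2,0)
bgt body: taken
add $t7, $t7, 16 → $t7=28+16=44
lw $t7, 0($t4) → $t7=M[208]=23
or $t7, $t7, 12 → $t7=23|12=31
add $t4, $t4, 4 → $t4=208+4=212
sub $t5, $t5, 1 → $t5=2-1=1
cmp $t5, 0  (cmp 1,0)
bgt body: taken
add $t7, $t7, 16 → $t7=31+16=47
lw $t7, 0($t4) → $t7=M[212]=21
or $t7, $t7, 12 → $t7=21|12=29
add $t4, $t4, 4 → $t4=212+4=216
sub $t5, $t5, 1 → $t5=1-1=0
cmp $t5, 0  (cmp 0,0)
bgt body: not taken
sub $t7, $t7, 11 → $t7=29-11=18
halt.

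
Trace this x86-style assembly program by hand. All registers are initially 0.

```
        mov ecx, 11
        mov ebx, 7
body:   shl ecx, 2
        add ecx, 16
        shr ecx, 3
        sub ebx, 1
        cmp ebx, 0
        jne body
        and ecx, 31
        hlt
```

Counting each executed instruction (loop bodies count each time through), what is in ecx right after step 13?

after mov ecx, 11: ecx=11
after mov ebx, 7: ebx=7
after shl ecx, 2: ecx=11<<2=44
after add ecx, 16: ecx=44+16=60
after shr ecx, 3: ecx=60>>3=7
after sub ebx, 1: ebx=7-1=6
cmp ebx, 0  (cmp 6,0)
jne body: taken
after shl ecx, 2: ecx=7<<2=28
after add ecx, 16: ecx=28+16=44
after shr ecx, 3: ecx=44>>3=5
after sub ebx, 1: ebx=6-1=5
cmp ebx, 0  (cmp 5,0)
After step 13: ecx = 5.

5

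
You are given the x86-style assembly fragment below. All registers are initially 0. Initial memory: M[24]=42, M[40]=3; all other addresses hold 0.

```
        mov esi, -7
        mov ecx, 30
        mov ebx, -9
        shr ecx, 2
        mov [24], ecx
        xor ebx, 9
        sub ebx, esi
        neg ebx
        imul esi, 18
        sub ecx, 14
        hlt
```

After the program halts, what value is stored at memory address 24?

7

mov esi, -7 → esi=-7
mov ecx, 30 → ecx=30
mov ebx, -9 → ebx=-9
shr ecx, 2 → ecx=30>>2=7
mov [24], ecx → M[24]=7
xor ebx, 9 → ebx=(-9)^9=-2
sub ebx, esi → ebx=(-2)-(-7)=5
neg ebx → ebx=-(5)=-5
imul esi, 18 → esi=(-7)*18=-126
sub ecx, 14 → ecx=7-14=-7
halt.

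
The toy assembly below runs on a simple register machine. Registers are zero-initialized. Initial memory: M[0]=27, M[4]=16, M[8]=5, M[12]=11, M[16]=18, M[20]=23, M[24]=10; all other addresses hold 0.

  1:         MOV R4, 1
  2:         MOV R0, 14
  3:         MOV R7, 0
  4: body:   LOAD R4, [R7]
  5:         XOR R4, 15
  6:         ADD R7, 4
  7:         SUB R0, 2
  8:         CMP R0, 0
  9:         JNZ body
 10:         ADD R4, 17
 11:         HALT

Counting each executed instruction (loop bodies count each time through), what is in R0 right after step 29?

after MOV R4, 1: R4=1
after MOV R0, 14: R0=14
after MOV R7, 0: R7=0
after LOAD R4, [R7]: R4=M[0]=27
after XOR R4, 15: R4=27^15=20
after ADD R7, 4: R7=0+4=4
after SUB R0, 2: R0=14-2=12
CMP R0, 0  (cmp 12,0)
JNZ body: taken
after LOAD R4, [R7]: R4=M[4]=16
after XOR R4, 15: R4=16^15=31
after ADD R7, 4: R7=4+4=8
after SUB R0, 2: R0=12-2=10
CMP R0, 0  (cmp 10,0)
JNZ body: taken
after LOAD R4, [R7]: R4=M[8]=5
after XOR R4, 15: R4=5^15=10
after ADD R7, 4: R7=8+4=12
after SUB R0, 2: R0=10-2=8
CMP R0, 0  (cmp 8,0)
JNZ body: taken
after LOAD R4, [R7]: R4=M[12]=11
after XOR R4, 15: R4=11^15=4
after ADD R7, 4: R7=12+4=16
after SUB R0, 2: R0=8-2=6
CMP R0, 0  (cmp 6,0)
JNZ body: taken
after LOAD R4, [R7]: R4=M[16]=18
after XOR R4, 15: R4=18^15=29
After step 29: R0 = 6.

6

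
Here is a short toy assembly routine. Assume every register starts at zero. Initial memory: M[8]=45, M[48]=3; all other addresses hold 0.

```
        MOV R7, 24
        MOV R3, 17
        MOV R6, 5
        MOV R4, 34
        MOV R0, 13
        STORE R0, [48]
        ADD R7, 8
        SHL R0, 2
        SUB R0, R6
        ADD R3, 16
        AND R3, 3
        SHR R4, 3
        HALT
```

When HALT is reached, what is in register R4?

4

MOV R7, 24 → R7=24
MOV R3, 17 → R3=17
MOV R6, 5 → R6=5
MOV R4, 34 → R4=34
MOV R0, 13 → R0=13
STORE R0, [48] → M[48]=13
ADD R7, 8 → R7=24+8=32
SHL R0, 2 → R0=13<<2=52
SUB R0, R6 → R0=52-5=47
ADD R3, 16 → R3=17+16=33
AND R3, 3 → R3=33&3=1
SHR R4, 3 → R4=34>>3=4
halt.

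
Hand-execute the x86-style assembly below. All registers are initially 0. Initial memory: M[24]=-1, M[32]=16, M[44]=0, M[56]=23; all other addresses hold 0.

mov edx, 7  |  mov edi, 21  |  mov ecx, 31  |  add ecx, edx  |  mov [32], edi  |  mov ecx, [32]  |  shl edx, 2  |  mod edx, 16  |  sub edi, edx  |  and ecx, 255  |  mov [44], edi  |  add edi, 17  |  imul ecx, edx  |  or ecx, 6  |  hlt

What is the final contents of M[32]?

21

after mov edx, 7: edx=7
after mov edi, 21: edi=21
after mov ecx, 31: ecx=31
after add ecx, edx: ecx=31+7=38
mov [32], edi → M[32]=21
after mov ecx, [32]: ecx=M[32]=21
after shl edx, 2: edx=7<<2=28
after mod edx, 16: edx=28%16=12
after sub edi, edx: edi=21-12=9
after and ecx, 255: ecx=21&255=21
mov [44], edi → M[44]=9
after add edi, 17: edi=9+17=26
after imul ecx, edx: ecx=21*12=252
after or ecx, 6: ecx=252|6=254
halt.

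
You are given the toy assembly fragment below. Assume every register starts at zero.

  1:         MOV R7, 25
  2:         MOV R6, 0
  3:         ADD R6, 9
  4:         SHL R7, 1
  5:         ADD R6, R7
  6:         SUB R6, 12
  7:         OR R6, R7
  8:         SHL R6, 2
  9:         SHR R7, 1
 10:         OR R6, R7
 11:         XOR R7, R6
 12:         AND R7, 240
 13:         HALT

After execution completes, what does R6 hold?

253

R7=25
R6=0
R6=0+9=9
R7=25<<1=50
R6=9+50=59
R6=59-12=47
R6=47|50=63
R6=63<<2=252
R7=50>>1=25
R6=252|25=253
R7=25^253=228
R7=228&240=224
halt.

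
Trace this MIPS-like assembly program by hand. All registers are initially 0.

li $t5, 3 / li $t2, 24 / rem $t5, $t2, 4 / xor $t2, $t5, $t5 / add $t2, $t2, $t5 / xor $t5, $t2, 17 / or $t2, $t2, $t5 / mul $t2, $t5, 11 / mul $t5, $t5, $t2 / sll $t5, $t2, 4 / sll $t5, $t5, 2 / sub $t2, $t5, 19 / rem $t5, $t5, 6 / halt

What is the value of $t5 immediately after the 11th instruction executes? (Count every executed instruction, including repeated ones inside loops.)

11968

li $t5, 3 → $t5=3
li $t2, 24 → $t2=24
rem $t5, $t2, 4 → $t5=24%4=0
xor $t2, $t5, $t5 → $t2=0^0=0
add $t2, $t2, $t5 → $t2=0+0=0
xor $t5, $t2, 17 → $t5=0^17=17
or $t2, $t2, $t5 → $t2=0|17=17
mul $t2, $t5, 11 → $t2=17*11=187
mul $t5, $t5, $t2 → $t5=17*187=3179
sll $t5, $t2, 4 → $t5=187<<4=2992
sll $t5, $t5, 2 → $t5=2992<<2=11968
After step 11: $t5 = 11968.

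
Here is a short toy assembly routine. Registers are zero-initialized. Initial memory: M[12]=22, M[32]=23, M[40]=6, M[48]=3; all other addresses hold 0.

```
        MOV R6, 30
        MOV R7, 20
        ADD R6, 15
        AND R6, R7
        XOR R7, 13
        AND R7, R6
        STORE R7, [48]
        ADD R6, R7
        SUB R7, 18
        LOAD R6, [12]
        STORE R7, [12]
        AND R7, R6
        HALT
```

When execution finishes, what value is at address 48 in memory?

0

R6=30
R7=20
R6=30+15=45
R6=45&20=4
R7=20^13=25
R7=25&4=0
STORE R7, [48] → M[48]=0
R6=4+0=4
R7=0-18=-18
R6=M[12]=22
STORE R7, [12] → M[12]=-18
R7=(-18)&22=6
halt.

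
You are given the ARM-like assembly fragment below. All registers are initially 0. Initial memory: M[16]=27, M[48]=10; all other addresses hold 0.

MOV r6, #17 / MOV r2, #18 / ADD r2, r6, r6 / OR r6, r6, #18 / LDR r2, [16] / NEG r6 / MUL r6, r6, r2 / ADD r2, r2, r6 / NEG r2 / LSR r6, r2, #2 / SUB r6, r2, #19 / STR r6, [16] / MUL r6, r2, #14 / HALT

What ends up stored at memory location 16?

after MOV r6, #17: r6=17
after MOV r2, #18: r2=18
after ADD r2, r6, r6: r2=17+17=34
after OR r6, r6, #18: r6=17|18=19
after LDR r2, [16]: r2=M[16]=27
after NEG r6: r6=-(19)=-19
after MUL r6, r6, r2: r6=(-19)*27=-513
after ADD r2, r2, r6: r2=27+(-513)=-486
after NEG r2: r2=-(-486)=486
after LSR r6, r2, #2: r6=486>>2=121
after SUB r6, r2, #19: r6=486-19=467
STR r6, [16] → M[16]=467
after MUL r6, r2, #14: r6=486*14=6804
halt.

467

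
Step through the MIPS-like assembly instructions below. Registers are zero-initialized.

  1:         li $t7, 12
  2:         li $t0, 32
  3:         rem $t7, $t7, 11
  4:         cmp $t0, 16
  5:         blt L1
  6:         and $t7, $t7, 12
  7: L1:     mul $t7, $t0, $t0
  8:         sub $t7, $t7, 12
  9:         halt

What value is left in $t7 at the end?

1012

li $t7, 12 → $t7=12
li $t0, 32 → $t0=32
rem $t7, $t7, 11 → $t7=12%11=1
cmp $t0, 16  (cmp 32,16)
blt L1: not taken
and $t7, $t7, 12 → $t7=1&12=0
mul $t7, $t0, $t0 → $t7=32*32=1024
sub $t7, $t7, 12 → $t7=1024-12=1012
halt.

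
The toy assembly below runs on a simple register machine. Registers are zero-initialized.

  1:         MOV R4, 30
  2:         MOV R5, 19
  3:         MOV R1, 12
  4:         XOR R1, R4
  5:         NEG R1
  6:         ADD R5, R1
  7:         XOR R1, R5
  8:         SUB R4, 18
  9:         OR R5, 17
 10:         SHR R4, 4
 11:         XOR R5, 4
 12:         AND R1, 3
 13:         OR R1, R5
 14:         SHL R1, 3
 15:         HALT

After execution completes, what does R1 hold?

MOV R4, 30 → R4=30
MOV R5, 19 → R5=19
MOV R1, 12 → R1=12
XOR R1, R4 → R1=12^30=18
NEG R1 → R1=-(18)=-18
ADD R5, R1 → R5=19+(-18)=1
XOR R1, R5 → R1=(-18)^1=-17
SUB R4, 18 → R4=30-18=12
OR R5, 17 → R5=1|17=17
SHR R4, 4 → R4=12>>4=0
XOR R5, 4 → R5=17^4=21
AND R1, 3 → R1=(-17)&3=3
OR R1, R5 → R1=3|21=23
SHL R1, 3 → R1=23<<3=184
halt.

184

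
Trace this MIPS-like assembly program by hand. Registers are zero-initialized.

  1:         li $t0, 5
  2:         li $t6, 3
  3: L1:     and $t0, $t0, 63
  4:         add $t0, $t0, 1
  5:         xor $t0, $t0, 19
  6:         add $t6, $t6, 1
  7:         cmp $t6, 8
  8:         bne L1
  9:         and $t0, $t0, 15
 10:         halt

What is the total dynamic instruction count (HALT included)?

li $t0, 5 → $t0=5
li $t6, 3 → $t6=3
and $t0, $t0, 63 → $t0=5&63=5
add $t0, $t0, 1 → $t0=5+1=6
xor $t0, $t0, 19 → $t0=6^19=21
add $t6, $t6, 1 → $t6=3+1=4
cmp $t6, 8  (cmp 4,8)
bne L1: taken
and $t0, $t0, 63 → $t0=21&63=21
add $t0, $t0, 1 → $t0=21+1=22
xor $t0, $t0, 19 → $t0=22^19=5
add $t6, $t6, 1 → $t6=4+1=5
cmp $t6, 8  (cmp 5,8)
bne L1: taken
and $t0, $t0, 63 → $t0=5&63=5
add $t0, $t0, 1 → $t0=5+1=6
xor $t0, $t0, 19 → $t0=6^19=21
add $t6, $t6, 1 → $t6=5+1=6
cmp $t6, 8  (cmp 6,8)
bne L1: taken
and $t0, $t0, 63 → $t0=21&63=21
add $t0, $t0, 1 → $t0=21+1=22
xor $t0, $t0, 19 → $t0=22^19=5
add $t6, $t6, 1 → $t6=6+1=7
cmp $t6, 8  (cmp 7,8)
bne L1: taken
and $t0, $t0, 63 → $t0=5&63=5
add $t0, $t0, 1 → $t0=5+1=6
xor $t0, $t0, 19 → $t0=6^19=21
add $t6, $t6, 1 → $t6=7+1=8
cmp $t6, 8  (cmp 8,8)
bne L1: not taken
and $t0, $t0, 15 → $t0=21&15=5
halt.
Total executed instructions: 34.

34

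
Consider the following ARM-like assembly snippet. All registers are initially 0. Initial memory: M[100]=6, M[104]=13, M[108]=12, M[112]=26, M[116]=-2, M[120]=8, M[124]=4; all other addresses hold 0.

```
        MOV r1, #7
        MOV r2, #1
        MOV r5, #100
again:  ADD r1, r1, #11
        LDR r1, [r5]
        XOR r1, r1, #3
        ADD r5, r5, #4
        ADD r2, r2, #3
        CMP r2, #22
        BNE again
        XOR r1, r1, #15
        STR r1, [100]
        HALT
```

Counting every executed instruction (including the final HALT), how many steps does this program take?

55

r1=7
r2=1
r5=100
r1=7+11=18
r1=M[100]=6
r1=6^3=5
r5=100+4=104
r2=1+3=4
CMP r2, #22  (cmp 4,22)
BNE again: taken
r1=5+11=16
r1=M[104]=13
r1=13^3=14
r5=104+4=108
r2=4+3=7
CMP r2, #22  (cmp 7,22)
BNE again: taken
r1=14+11=25
r1=M[108]=12
r1=12^3=15
r5=108+4=112
r2=7+3=10
CMP r2, #22  (cmp 10,22)
BNE again: taken
r1=15+11=26
r1=M[112]=26
r1=26^3=25
r5=112+4=116
r2=10+3=13
CMP r2, #22  (cmp 13,22)
BNE again: taken
r1=25+11=36
r1=M[116]=-2
r1=(-2)^3=-3
r5=116+4=120
r2=13+3=16
CMP r2, #22  (cmp 16,22)
BNE again: taken
r1=(-3)+11=8
r1=M[120]=8
r1=8^3=11
r5=120+4=124
r2=16+3=19
CMP r2, #22  (cmp 19,22)
BNE again: taken
r1=11+11=22
r1=M[124]=4
r1=4^3=7
r5=124+4=128
r2=19+3=22
CMP r2, #22  (cmp 22,22)
BNE again: not taken
r1=7^15=8
STR r1, [100] → M[100]=8
halt.
Total executed instructions: 55.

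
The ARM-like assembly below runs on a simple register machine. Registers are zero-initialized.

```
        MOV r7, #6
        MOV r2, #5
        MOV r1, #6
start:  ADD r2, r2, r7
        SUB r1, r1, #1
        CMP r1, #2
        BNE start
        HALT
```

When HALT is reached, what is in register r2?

r7=6
r2=5
r1=6
r2=5+6=11
r1=6-1=5
CMP r1, #2  (cmp 5,2)
BNE start: taken
r2=11+6=17
r1=5-1=4
CMP r1, #2  (cmp 4,2)
BNE start: taken
r2=17+6=23
r1=4-1=3
CMP r1, #2  (cmp 3,2)
BNE start: taken
r2=23+6=29
r1=3-1=2
CMP r1, #2  (cmp 2,2)
BNE start: not taken
halt.

29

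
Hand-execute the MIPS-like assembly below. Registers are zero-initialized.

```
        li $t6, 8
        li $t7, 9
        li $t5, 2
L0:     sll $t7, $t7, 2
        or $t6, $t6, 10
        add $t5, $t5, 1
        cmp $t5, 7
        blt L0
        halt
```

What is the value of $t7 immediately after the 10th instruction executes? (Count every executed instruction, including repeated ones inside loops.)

144

$t6=8
$t7=9
$t5=2
$t7=9<<2=36
$t6=8|10=10
$t5=2+1=3
cmp $t5, 7  (cmp 3,7)
blt L0: taken
$t7=36<<2=144
$t6=10|10=10
After step 10: $t7 = 144.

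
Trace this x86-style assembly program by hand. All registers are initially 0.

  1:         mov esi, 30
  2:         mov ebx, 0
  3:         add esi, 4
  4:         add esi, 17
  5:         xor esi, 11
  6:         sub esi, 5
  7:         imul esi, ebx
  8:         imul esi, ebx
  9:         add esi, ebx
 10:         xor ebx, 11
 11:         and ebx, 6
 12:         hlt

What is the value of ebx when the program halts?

after mov esi, 30: esi=30
after mov ebx, 0: ebx=0
after add esi, 4: esi=30+4=34
after add esi, 17: esi=34+17=51
after xor esi, 11: esi=51^11=56
after sub esi, 5: esi=56-5=51
after imul esi, ebx: esi=51*0=0
after imul esi, ebx: esi=0*0=0
after add esi, ebx: esi=0+0=0
after xor ebx, 11: ebx=0^11=11
after and ebx, 6: ebx=11&6=2
halt.

2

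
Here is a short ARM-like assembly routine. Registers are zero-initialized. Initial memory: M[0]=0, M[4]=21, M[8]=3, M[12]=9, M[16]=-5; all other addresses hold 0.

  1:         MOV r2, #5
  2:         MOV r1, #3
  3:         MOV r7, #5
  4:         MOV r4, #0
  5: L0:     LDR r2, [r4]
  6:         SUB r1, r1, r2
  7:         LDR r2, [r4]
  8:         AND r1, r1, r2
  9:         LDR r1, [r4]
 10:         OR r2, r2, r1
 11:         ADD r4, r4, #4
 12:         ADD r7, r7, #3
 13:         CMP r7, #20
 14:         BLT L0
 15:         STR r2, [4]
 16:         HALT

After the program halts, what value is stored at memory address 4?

-5

MOV r2, #5 → r2=5
MOV r1, #3 → r1=3
MOV r7, #5 → r7=5
MOV r4, #0 → r4=0
LDR r2, [r4] → r2=M[0]=0
SUB r1, r1, r2 → r1=3-0=3
LDR r2, [r4] → r2=M[0]=0
AND r1, r1, r2 → r1=3&0=0
LDR r1, [r4] → r1=M[0]=0
OR r2, r2, r1 → r2=0|0=0
ADD r4, r4, #4 → r4=0+4=4
ADD r7, r7, #3 → r7=5+3=8
CMP r7, #20  (cmp 8,20)
BLT L0: taken
LDR r2, [r4] → r2=M[4]=21
SUB r1, r1, r2 → r1=0-21=-21
LDR r2, [r4] → r2=M[4]=21
AND r1, r1, r2 → r1=(-21)&21=1
LDR r1, [r4] → r1=M[4]=21
OR r2, r2, r1 → r2=21|21=21
ADD r4, r4, #4 → r4=4+4=8
ADD r7, r7, #3 → r7=8+3=11
CMP r7, #20  (cmp 11,20)
BLT L0: taken
LDR r2, [r4] → r2=M[8]=3
SUB r1, r1, r2 → r1=21-3=18
LDR r2, [r4] → r2=M[8]=3
AND r1, r1, r2 → r1=18&3=2
LDR r1, [r4] → r1=M[8]=3
OR r2, r2, r1 → r2=3|3=3
ADD r4, r4, #4 → r4=8+4=12
ADD r7, r7, #3 → r7=11+3=14
CMP r7, #20  (cmp 14,20)
BLT L0: taken
LDR r2, [r4] → r2=M[12]=9
SUB r1, r1, r2 → r1=3-9=-6
LDR r2, [r4] → r2=M[12]=9
AND r1, r1, r2 → r1=(-6)&9=8
LDR r1, [r4] → r1=M[12]=9
OR r2, r2, r1 → r2=9|9=9
ADD r4, r4, #4 → r4=12+4=16
ADD r7, r7, #3 → r7=14+3=17
CMP r7, #20  (cmp 17,20)
BLT L0: taken
LDR r2, [r4] → r2=M[16]=-5
SUB r1, r1, r2 → r1=9-(-5)=14
LDR r2, [r4] → r2=M[16]=-5
AND r1, r1, r2 → r1=14&(-5)=10
LDR r1, [r4] → r1=M[16]=-5
OR r2, r2, r1 → r2=(-5)|(-5)=-5
ADD r4, r4, #4 → r4=16+4=20
ADD r7, r7, #3 → r7=17+3=20
CMP r7, #20  (cmp 20,20)
BLT L0: not taken
STR r2, [4] → M[4]=-5
halt.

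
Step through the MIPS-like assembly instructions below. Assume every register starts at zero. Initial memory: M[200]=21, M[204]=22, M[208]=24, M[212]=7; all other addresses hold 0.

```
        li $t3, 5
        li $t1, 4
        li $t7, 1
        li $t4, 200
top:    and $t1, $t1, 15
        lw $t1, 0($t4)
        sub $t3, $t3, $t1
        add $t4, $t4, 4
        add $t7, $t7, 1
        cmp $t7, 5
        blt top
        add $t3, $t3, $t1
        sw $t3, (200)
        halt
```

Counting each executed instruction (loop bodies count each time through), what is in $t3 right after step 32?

$t3=5
$t1=4
$t7=1
$t4=200
$t1=4&15=4
$t1=M[200]=21
$t3=5-21=-16
$t4=200+4=204
$t7=1+1=2
cmp $t7, 5  (cmp 2,5)
blt top: taken
$t1=21&15=5
$t1=M[204]=22
$t3=(-16)-22=-38
$t4=204+4=208
$t7=2+1=3
cmp $t7, 5  (cmp 3,5)
blt top: taken
$t1=22&15=6
$t1=M[208]=24
$t3=(-38)-24=-62
$t4=208+4=212
$t7=3+1=4
cmp $t7, 5  (cmp 4,5)
blt top: taken
$t1=24&15=8
$t1=M[212]=7
$t3=(-62)-7=-69
$t4=212+4=216
$t7=4+1=5
cmp $t7, 5  (cmp 5,5)
blt top: not taken
After step 32: $t3 = -69.

-69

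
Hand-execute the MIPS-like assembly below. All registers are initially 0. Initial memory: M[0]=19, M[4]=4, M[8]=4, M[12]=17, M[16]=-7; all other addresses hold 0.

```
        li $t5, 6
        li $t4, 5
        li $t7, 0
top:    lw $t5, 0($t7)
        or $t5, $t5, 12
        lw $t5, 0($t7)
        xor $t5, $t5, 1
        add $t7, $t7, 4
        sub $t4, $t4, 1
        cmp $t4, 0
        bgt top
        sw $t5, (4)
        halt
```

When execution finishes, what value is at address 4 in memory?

-8

$t5=6
$t4=5
$t7=0
$t5=M[0]=19
$t5=19|12=31
$t5=M[0]=19
$t5=19^1=18
$t7=0+4=4
$t4=5-1=4
cmp $t4, 0  (cmp 4,0)
bgt top: taken
$t5=M[4]=4
$t5=4|12=12
$t5=M[4]=4
$t5=4^1=5
$t7=4+4=8
$t4=4-1=3
cmp $t4, 0  (cmp 3,0)
bgt top: taken
$t5=M[8]=4
$t5=4|12=12
$t5=M[8]=4
$t5=4^1=5
$t7=8+4=12
$t4=3-1=2
cmp $t4, 0  (cmp 2,0)
bgt top: taken
$t5=M[12]=17
$t5=17|12=29
$t5=M[12]=17
$t5=17^1=16
$t7=12+4=16
$t4=2-1=1
cmp $t4, 0  (cmp 1,0)
bgt top: taken
$t5=M[16]=-7
$t5=(-7)|12=-3
$t5=M[16]=-7
$t5=(-7)^1=-8
$t7=16+4=20
$t4=1-1=0
cmp $t4, 0  (cmp 0,0)
bgt top: not taken
sw $t5, (4) → M[4]=-8
halt.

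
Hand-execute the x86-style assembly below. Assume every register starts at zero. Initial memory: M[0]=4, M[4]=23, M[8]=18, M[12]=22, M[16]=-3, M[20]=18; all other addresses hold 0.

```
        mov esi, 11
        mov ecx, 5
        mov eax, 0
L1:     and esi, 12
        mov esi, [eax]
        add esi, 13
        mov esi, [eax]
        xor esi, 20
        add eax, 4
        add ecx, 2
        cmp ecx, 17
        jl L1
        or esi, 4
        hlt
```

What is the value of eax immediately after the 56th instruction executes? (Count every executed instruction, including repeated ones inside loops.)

mov esi, 11 → esi=11
mov ecx, 5 → ecx=5
mov eax, 0 → eax=0
and esi, 12 → esi=11&12=8
mov esi, [eax] → esi=M[0]=4
add esi, 13 → esi=4+13=17
mov esi, [eax] → esi=M[0]=4
xor esi, 20 → esi=4^20=16
add eax, 4 → eax=0+4=4
add ecx, 2 → ecx=5+2=7
cmp ecx, 17  (cmp 7,17)
jl L1: taken
and esi, 12 → esi=16&12=0
mov esi, [eax] → esi=M[4]=23
add esi, 13 → esi=23+13=36
mov esi, [eax] → esi=M[4]=23
xor esi, 20 → esi=23^20=3
add eax, 4 → eax=4+4=8
add ecx, 2 → ecx=7+2=9
cmp ecx, 17  (cmp 9,17)
jl L1: taken
and esi, 12 → esi=3&12=0
mov esi, [eax] → esi=M[8]=18
add esi, 13 → esi=18+13=31
mov esi, [eax] → esi=M[8]=18
xor esi, 20 → esi=18^20=6
add eax, 4 → eax=8+4=12
add ecx, 2 → ecx=9+2=11
cmp ecx, 17  (cmp 11,17)
jl L1: taken
and esi, 12 → esi=6&12=4
mov esi, [eax] → esi=M[12]=22
add esi, 13 → esi=22+13=35
mov esi, [eax] → esi=M[12]=22
xor esi, 20 → esi=22^20=2
add eax, 4 → eax=12+4=16
add ecx, 2 → ecx=11+2=13
cmp ecx, 17  (cmp 13,17)
jl L1: taken
and esi, 12 → esi=2&12=0
mov esi, [eax] → esi=M[16]=-3
add esi, 13 → esi=(-3)+13=10
mov esi, [eax] → esi=M[16]=-3
xor esi, 20 → esi=(-3)^20=-23
add eax, 4 → eax=16+4=20
add ecx, 2 → ecx=13+2=15
cmp ecx, 17  (cmp 15,17)
jl L1: taken
and esi, 12 → esi=(-23)&12=8
mov esi, [eax] → esi=M[20]=18
add esi, 13 → esi=18+13=31
mov esi, [eax] → esi=M[20]=18
xor esi, 20 → esi=18^20=6
add eax, 4 → eax=20+4=24
add ecx, 2 → ecx=15+2=17
cmp ecx, 17  (cmp 17,17)
After step 56: eax = 24.

24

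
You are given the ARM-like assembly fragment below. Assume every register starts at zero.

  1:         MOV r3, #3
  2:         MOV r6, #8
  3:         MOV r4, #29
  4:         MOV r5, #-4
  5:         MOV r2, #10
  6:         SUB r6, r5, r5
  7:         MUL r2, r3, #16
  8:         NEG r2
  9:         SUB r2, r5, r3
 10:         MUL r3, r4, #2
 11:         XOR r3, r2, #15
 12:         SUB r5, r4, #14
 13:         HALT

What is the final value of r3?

-10

r3=3
r6=8
r4=29
r5=-4
r2=10
r6=(-4)-(-4)=0
r2=3*16=48
r2=-(48)=-48
r2=(-4)-3=-7
r3=29*2=58
r3=(-7)^15=-10
r5=29-14=15
halt.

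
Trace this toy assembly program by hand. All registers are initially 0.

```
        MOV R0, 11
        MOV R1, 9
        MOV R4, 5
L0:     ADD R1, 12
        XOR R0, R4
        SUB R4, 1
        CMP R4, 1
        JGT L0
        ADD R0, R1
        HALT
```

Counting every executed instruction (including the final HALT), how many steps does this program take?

MOV R0, 11 → R0=11
MOV R1, 9 → R1=9
MOV R4, 5 → R4=5
ADD R1, 12 → R1=9+12=21
XOR R0, R4 → R0=11^5=14
SUB R4, 1 → R4=5-1=4
CMP R4, 1  (cmp 4,1)
JGT L0: taken
ADD R1, 12 → R1=21+12=33
XOR R0, R4 → R0=14^4=10
SUB R4, 1 → R4=4-1=3
CMP R4, 1  (cmp 3,1)
JGT L0: taken
ADD R1, 12 → R1=33+12=45
XOR R0, R4 → R0=10^3=9
SUB R4, 1 → R4=3-1=2
CMP R4, 1  (cmp 2,1)
JGT L0: taken
ADD R1, 12 → R1=45+12=57
XOR R0, R4 → R0=9^2=11
SUB R4, 1 → R4=2-1=1
CMP R4, 1  (cmp 1,1)
JGT L0: not taken
ADD R0, R1 → R0=11+57=68
halt.
Total executed instructions: 25.

25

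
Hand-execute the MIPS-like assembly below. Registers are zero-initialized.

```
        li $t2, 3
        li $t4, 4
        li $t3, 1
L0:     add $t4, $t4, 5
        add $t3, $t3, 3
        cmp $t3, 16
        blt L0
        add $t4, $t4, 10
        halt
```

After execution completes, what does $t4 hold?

li $t2, 3 → $t2=3
li $t4, 4 → $t4=4
li $t3, 1 → $t3=1
add $t4, $t4, 5 → $t4=4+5=9
add $t3, $t3, 3 → $t3=1+3=4
cmp $t3, 16  (cmp 4,16)
blt L0: taken
add $t4, $t4, 5 → $t4=9+5=14
add $t3, $t3, 3 → $t3=4+3=7
cmp $t3, 16  (cmp 7,16)
blt L0: taken
add $t4, $t4, 5 → $t4=14+5=19
add $t3, $t3, 3 → $t3=7+3=10
cmp $t3, 16  (cmp 10,16)
blt L0: taken
add $t4, $t4, 5 → $t4=19+5=24
add $t3, $t3, 3 → $t3=10+3=13
cmp $t3, 16  (cmp 13,16)
blt L0: taken
add $t4, $t4, 5 → $t4=24+5=29
add $t3, $t3, 3 → $t3=13+3=16
cmp $t3, 16  (cmp 16,16)
blt L0: not taken
add $t4, $t4, 10 → $t4=29+10=39
halt.

39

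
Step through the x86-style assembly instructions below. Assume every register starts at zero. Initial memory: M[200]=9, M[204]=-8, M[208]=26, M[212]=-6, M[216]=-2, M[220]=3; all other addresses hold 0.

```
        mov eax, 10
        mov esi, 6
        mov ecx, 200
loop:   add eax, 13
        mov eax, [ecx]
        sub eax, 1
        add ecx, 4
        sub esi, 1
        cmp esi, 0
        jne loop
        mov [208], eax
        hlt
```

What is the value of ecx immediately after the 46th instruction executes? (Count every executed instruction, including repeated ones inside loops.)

224

eax=10
esi=6
ecx=200
eax=10+13=23
eax=M[200]=9
eax=9-1=8
ecx=200+4=204
esi=6-1=5
cmp esi, 0  (cmp 5,0)
jne loop: taken
eax=8+13=21
eax=M[204]=-8
eax=(-8)-1=-9
ecx=204+4=208
esi=5-1=4
cmp esi, 0  (cmp 4,0)
jne loop: taken
eax=(-9)+13=4
eax=M[208]=26
eax=26-1=25
ecx=208+4=212
esi=4-1=3
cmp esi, 0  (cmp 3,0)
jne loop: taken
eax=25+13=38
eax=M[212]=-6
eax=(-6)-1=-7
ecx=212+4=216
esi=3-1=2
cmp esi, 0  (cmp 2,0)
jne loop: taken
eax=(-7)+13=6
eax=M[216]=-2
eax=(-2)-1=-3
ecx=216+4=220
esi=2-1=1
cmp esi, 0  (cmp 1,0)
jne loop: taken
eax=(-3)+13=10
eax=M[220]=3
eax=3-1=2
ecx=220+4=224
esi=1-1=0
cmp esi, 0  (cmp 0,0)
jne loop: not taken
mov [208], eax → M[208]=2
After step 46: ecx = 224.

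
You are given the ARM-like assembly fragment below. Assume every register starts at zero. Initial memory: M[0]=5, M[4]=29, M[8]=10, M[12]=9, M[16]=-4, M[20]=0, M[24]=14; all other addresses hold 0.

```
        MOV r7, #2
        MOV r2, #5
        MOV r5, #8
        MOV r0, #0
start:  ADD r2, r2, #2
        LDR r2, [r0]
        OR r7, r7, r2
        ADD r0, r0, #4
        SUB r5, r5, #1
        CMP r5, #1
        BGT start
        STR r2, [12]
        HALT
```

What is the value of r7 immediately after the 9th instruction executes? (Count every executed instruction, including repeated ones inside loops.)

after MOV r7, #2: r7=2
after MOV r2, #5: r2=5
after MOV r5, #8: r5=8
after MOV r0, #0: r0=0
after ADD r2, r2, #2: r2=5+2=7
after LDR r2, [r0]: r2=M[0]=5
after OR r7, r7, r2: r7=2|5=7
after ADD r0, r0, #4: r0=0+4=4
after SUB r5, r5, #1: r5=8-1=7
After step 9: r7 = 7.

7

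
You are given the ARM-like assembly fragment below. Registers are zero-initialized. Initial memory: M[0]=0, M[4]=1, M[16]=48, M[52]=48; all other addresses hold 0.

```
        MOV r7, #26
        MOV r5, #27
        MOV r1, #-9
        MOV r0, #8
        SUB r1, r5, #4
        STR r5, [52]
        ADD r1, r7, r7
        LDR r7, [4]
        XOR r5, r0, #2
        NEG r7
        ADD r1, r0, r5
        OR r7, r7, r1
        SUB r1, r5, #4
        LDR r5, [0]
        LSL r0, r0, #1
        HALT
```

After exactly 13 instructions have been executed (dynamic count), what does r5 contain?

r7=26
r5=27
r1=-9
r0=8
r1=27-4=23
STR r5, [52] → M[52]=27
r1=26+26=52
r7=M[4]=1
r5=8^2=10
r7=-(1)=-1
r1=8+10=18
r7=(-1)|18=-1
r1=10-4=6
After step 13: r5 = 10.

10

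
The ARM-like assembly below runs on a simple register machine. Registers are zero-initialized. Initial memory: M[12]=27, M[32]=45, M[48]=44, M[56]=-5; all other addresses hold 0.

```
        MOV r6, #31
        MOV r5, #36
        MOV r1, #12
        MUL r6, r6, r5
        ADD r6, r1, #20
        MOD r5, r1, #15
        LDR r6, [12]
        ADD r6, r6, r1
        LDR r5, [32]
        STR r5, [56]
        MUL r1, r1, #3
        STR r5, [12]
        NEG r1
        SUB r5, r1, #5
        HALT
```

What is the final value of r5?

-41

MOV r6, #31 → r6=31
MOV r5, #36 → r5=36
MOV r1, #12 → r1=12
MUL r6, r6, r5 → r6=31*36=1116
ADD r6, r1, #20 → r6=12+20=32
MOD r5, r1, #15 → r5=12%15=12
LDR r6, [12] → r6=M[12]=27
ADD r6, r6, r1 → r6=27+12=39
LDR r5, [32] → r5=M[32]=45
STR r5, [56] → M[56]=45
MUL r1, r1, #3 → r1=12*3=36
STR r5, [12] → M[12]=45
NEG r1 → r1=-(36)=-36
SUB r5, r1, #5 → r5=(-36)-5=-41
halt.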